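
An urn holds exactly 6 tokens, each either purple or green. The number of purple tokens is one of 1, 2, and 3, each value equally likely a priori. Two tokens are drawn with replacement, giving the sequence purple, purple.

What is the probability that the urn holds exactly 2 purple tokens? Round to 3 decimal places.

0.286

Under each hypothesis, the probability of the observed sequence is: P(data | r = 1) = (1/6)(1/6) = 1/36; P(data | r = 2) = (2/6)(2/6) = 1/9; P(data | r = 3) = (3/6)(3/6) = 1/4.
Multiplying each by its prior: 1/3 · 1/36 = 1/108, 1/3 · 1/9 = 1/27, 1/3 · 1/4 = 1/12; summing to 7/54.
Hence P(r = 2 | data) = (1/27) / (7/54) = 2/7.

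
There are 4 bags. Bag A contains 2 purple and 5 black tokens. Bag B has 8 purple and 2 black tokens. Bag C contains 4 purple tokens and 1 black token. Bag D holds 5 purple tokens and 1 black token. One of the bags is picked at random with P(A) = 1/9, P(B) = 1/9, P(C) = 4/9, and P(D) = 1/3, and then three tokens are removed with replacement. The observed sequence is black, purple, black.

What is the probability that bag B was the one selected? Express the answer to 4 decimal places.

The likelihood of the observed sequence under each hypothesis: P(data | bag A) = (5/7)(2/7)(5/7) = 0.14577; P(data | bag B) = (2/10)(8/10)(2/10) = 0.032; P(data | bag C) = (1/5)(4/5)(1/5) = 0.032; P(data | bag D) = (1/6)(5/6)(1/6) = 0.023148.
Weighting by the prior gives 1/9 · 0.14577 = 0.016197, 1/9 · 0.032 = 0.0035556, 4/9 · 0.032 = 0.014222, 1/3 · 0.023148 = 0.007716; these sum to 0.041691.
Hence P(bag B | data) = (0.0035556) / (0.041691) = 0.085284.

0.0853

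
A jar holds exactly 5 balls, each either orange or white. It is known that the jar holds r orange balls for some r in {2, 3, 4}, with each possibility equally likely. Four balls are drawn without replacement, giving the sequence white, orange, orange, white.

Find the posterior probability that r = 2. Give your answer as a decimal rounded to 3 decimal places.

For each hypothesis, P(data | H) works out to: P(data | r = 2) = (3/5)(2/4)(1/3)(2/2) = 1/10; P(data | r = 3) = (2/5)(3/4)(2/3)(1/2) = 1/10; P(data | r = 4) = (1/5)(4/4)(3/3)(0/2) = 0.
Multiplying each by its prior: 1/3 · 1/10 = 1/30, 1/3 · 1/10 = 1/30, 1/3 · 0 = 0; these sum to 1/15.
Hence P(r = 2 | data) = (1/30) / (1/15) = 1/2.

0.500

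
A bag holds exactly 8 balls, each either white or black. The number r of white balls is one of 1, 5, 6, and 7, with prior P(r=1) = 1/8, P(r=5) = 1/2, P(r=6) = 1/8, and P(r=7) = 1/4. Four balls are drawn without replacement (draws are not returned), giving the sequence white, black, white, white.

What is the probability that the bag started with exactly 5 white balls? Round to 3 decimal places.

For each hypothesis, P(data | H) works out to: P(data | r = 1) = (1/8)(7/7)(0/6) = 0; P(data | r = 5) = (5/8)(3/7)(4/6)(3/5) = 3/28; P(data | r = 6) = (6/8)(2/7)(5/6)(4/5) = 1/7; P(data | r = 7) = (7/8)(1/7)(6/6)(5/5) = 1/8.
Multiplying each by its prior: 1/8 · 0 = 0, 1/2 · 3/28 = 3/56, 1/8 · 1/7 = 1/56, 1/4 · 1/8 = 1/32; with total 23/224.
By Bayes' rule, P(r = 5 | data) = (3/56) / (23/224) = 12/23.

0.522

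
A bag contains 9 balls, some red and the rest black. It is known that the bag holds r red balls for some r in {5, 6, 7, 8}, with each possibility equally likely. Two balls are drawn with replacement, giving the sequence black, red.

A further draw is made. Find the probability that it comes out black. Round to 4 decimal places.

Compute the likelihood of the observed sequence for each case: P(data | r = 5) = (4/9)(5/9) = 20/81; P(data | r = 6) = (3/9)(6/9) = 2/9; P(data | r = 7) = (2/9)(7/9) = 14/81; P(data | r = 8) = (1/9)(8/9) = 8/81.
Multiplying each by its prior: 1/4 · 20/81 = 5/81, 1/4 · 2/9 = 1/18, 1/4 · 14/81 = 7/162, 1/4 · 8/81 = 2/81; with total 5/27.
The posterior is then P(r = 5 | data) = 1/3, P(r = 6 | data) = 3/10, P(r = 7 | data) = 7/30, P(r = 8 | data) = 2/15.
The predictive probability is P(black next | data) = (4/9)(1/3) + (1/3)(3/10) + (2/9)(7/30) + (1/9)(2/15) = 17/54.

0.3148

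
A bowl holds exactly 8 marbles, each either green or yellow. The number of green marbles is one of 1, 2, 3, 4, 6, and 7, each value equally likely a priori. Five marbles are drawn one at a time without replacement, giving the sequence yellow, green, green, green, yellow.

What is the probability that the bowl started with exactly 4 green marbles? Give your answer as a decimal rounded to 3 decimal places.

0.444

Compute the likelihood of the observed sequence for each case: P(data | r = 1) = (7/8)(1/7)(0/6) = 0; P(data | r = 2) = (6/8)(2/7)(1/6)(0/5) = 0; P(data | r = 3) = (5/8)(3/7)(2/6)(1/5)(4/4) = 1/56; P(data | r = 4) = (4/8)(4/7)(3/6)(2/5)(3/4) = 3/70; P(data | r = 6) = (2/8)(6/7)(5/6)(4/5)(1/4) = 1/28; P(data | r = 7) = (1/8)(7/7)(6/6)(5/5)(0/4) = 0.
Weighting by the prior gives 1/6 · 0 = 0, 1/6 · 0 = 0, 1/6 · 1/56 = 1/336, 1/6 · 3/70 = 1/140, 1/6 · 1/28 = 1/168, 1/6 · 0 = 0; these sum to 9/560.
Therefore the posterior P(r = 4 | data) = (1/140) / (9/560) = 4/9.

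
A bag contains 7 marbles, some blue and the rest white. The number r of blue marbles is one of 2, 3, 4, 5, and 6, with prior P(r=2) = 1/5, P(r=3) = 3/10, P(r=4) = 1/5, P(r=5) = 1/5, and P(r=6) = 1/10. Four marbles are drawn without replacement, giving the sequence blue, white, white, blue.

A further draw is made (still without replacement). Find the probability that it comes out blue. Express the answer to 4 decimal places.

0.4769

Compute the likelihood of the observed sequence for each case: P(data | r = 2) = (2/7)(5/6)(4/5)(1/4) = 1/21; P(data | r = 3) = (3/7)(4/6)(3/5)(2/4) = 3/35; P(data | r = 4) = (4/7)(3/6)(2/5)(3/4) = 3/35; P(data | r = 5) = (5/7)(2/6)(1/5)(4/4) = 1/21; P(data | r = 6) = (6/7)(1/6)(0/5) = 0.
Weighting by the prior gives 1/5 · 1/21 = 1/105, 3/10 · 3/35 = 9/350, 1/5 · 3/35 = 3/175, 1/5 · 1/21 = 1/105, 1/10 · 0 = 0; with total 13/210.
Dividing through by the total gives posterior P(r = 2 | data) = 2/13, P(r = 3 | data) = 27/65, P(r = 4 | data) = 18/65, P(r = 5 | data) = 2/13, P(r = 6 | data) = 0.
The predictive probability is P(blue next | data) = (0)(2/13) + (1/3)(27/65) + (2/3)(18/65) + (1)(2/13) = 31/65.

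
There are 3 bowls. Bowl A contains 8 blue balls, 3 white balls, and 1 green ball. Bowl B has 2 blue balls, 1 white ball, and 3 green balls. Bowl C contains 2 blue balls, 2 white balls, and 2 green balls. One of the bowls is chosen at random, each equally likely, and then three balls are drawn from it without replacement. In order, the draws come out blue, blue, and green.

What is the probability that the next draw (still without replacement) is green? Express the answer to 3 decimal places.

For each hypothesis, P(data | H) works out to: P(data | bowl A) = (8/12)(7/11)(1/10) = 0.042424; P(data | bowl B) = (2/6)(1/5)(3/4) = 0.05; P(data | bowl C) = (2/6)(1/5)(2/4) = 0.033333.
Multiplying each by its prior: 1/3 · 0.042424 = 0.014141, 1/3 · 0.05 = 0.016667, 1/3 · 0.033333 = 0.011111; with total 0.041919.
Normalising, the posterior is P(bowl A | data) = 0.33735, P(bowl B | data) = 0.39759, P(bowl C | data) = 0.26506.
The predictive probability is P(green next | data) = (0)(0.33735) + (2/3)(0.39759) + (1/3)(0.26506) = 0.35341.

0.353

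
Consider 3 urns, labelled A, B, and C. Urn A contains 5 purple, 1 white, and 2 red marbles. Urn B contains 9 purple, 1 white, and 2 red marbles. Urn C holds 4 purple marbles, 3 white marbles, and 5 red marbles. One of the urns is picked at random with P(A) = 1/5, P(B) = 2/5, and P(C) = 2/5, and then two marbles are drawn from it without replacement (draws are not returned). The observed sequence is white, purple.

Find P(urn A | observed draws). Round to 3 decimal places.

Compute the likelihood of the observed sequence for each case: P(data | urn A) = (1/8)(5/7) = 0.089286; P(data | urn B) = (1/12)(9/11) = 0.068182; P(data | urn C) = (3/12)(4/11) = 0.090909.
Weighting by the prior gives 1/5 · 0.089286 = 0.017857, 2/5 · 0.068182 = 0.027273, 2/5 · 0.090909 = 0.036364; summing to 0.081494.
Hence P(urn A | data) = (0.017857) / (0.081494) = 0.21912.

0.219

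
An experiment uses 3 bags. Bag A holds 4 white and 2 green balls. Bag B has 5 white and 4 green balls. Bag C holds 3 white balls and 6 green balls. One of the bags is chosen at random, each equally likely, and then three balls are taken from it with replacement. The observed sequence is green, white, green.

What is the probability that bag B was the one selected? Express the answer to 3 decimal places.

0.331

Compute the likelihood of the observed sequence for each case: P(data | bag A) = (2/6)(4/6)(2/6) = 0.074074; P(data | bag B) = (4/9)(5/9)(4/9) = 0.10974; P(data | bag C) = (6/9)(3/9)(6/9) = 0.14815.
The prior-weighted likelihoods are 1/3 · 0.074074 = 0.024691, 1/3 · 0.10974 = 0.03658, 1/3 · 0.14815 = 0.049383; with total 0.11065.
So P(bag B | data) = (0.03658) / (0.11065) = 0.33058.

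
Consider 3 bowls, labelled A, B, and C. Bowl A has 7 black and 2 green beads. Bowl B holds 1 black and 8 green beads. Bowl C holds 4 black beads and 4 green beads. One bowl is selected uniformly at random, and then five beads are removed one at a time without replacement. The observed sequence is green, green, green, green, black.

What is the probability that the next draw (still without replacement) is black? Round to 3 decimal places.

The likelihood of the observed sequence under each hypothesis: P(data | bowl A) = (2/9)(1/8)(0/7) = 0; P(data | bowl B) = (8/9)(7/8)(6/7)(5/6)(1/5) = 0.11111; P(data | bowl C) = (4/8)(3/7)(2/6)(1/5)(4/4) = 0.014286.
Weighting by the prior gives 1/3 · 0 = 0, 1/3 · 0.11111 = 0.037037, 1/3 · 0.014286 = 0.0047619; with total 0.041799.
Dividing through by the total gives posterior P(bowl A | data) = 0, P(bowl B | data) = 0.88608, P(bowl C | data) = 0.11392.
Averaging over the posterior, P(black next | data) = (0)(0.88608) + (1)(0.11392) = 0.11392.

0.114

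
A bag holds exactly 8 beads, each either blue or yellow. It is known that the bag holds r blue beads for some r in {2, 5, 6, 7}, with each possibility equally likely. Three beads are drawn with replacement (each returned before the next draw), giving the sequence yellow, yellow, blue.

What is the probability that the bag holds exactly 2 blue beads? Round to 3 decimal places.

0.486

Under each hypothesis, the probability of the observed sequence is: P(data | r = 2) = (6/8)(6/8)(2/8) = 0.14062; P(data | r = 5) = (3/8)(3/8)(5/8) = 0.087891; P(data | r = 6) = (2/8)(2/8)(6/8) = 0.046875; P(data | r = 7) = (1/8)(1/8)(7/8) = 0.013672.
Multiplying each by its prior: 1/4 · 0.14062 = 0.035156, 1/4 · 0.087891 = 0.021973, 1/4 · 0.046875 = 0.011719, 1/4 · 0.013672 = 0.003418; these sum to 0.072266.
So P(r = 2 | data) = (0.035156) / (0.072266) = 0.48649.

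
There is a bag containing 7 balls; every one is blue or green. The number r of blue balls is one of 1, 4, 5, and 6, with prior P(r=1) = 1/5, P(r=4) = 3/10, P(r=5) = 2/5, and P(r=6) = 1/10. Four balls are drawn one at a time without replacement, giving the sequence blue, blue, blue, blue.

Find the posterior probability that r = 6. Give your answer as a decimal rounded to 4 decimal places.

Compute the likelihood of the observed sequence for each case: P(data | r = 1) = (1/7)(0/6) = 0; P(data | r = 4) = (4/7)(3/6)(2/5)(1/4) = 1/35; P(data | r = 5) = (5/7)(4/6)(3/5)(2/4) = 1/7; P(data | r = 6) = (6/7)(5/6)(4/5)(3/4) = 3/7.
Multiplying each by its prior: 1/5 · 0 = 0, 3/10 · 1/35 = 3/350, 2/5 · 1/7 = 2/35, 1/10 · 3/7 = 3/70; summing to 19/175.
By Bayes' rule, P(r = 6 | data) = (3/70) / (19/175) = 15/38.

0.3947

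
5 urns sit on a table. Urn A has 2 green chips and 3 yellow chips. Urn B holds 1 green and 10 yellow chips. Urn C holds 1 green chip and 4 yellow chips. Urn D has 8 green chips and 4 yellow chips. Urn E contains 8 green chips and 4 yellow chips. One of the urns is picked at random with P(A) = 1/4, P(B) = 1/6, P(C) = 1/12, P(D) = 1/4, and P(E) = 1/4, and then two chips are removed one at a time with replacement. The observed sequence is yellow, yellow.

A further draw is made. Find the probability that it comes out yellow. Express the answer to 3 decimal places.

0.714

For each hypothesis, P(data | H) works out to: P(data | urn A) = (3/5)(3/5) = 0.36; P(data | urn B) = (10/11)(10/11) = 0.82645; P(data | urn C) = (4/5)(4/5) = 0.64; P(data | urn D) = (4/12)(4/12) = 0.11111; P(data | urn E) = (4/12)(4/12) = 0.11111.
Weighting by the prior gives 1/4 · 0.36 = 0.09, 1/6 · 0.82645 = 0.13774, 1/12 · 0.64 = 0.053333, 1/4 · 0.11111 = 0.027778, 1/4 · 0.11111 = 0.027778; these sum to 0.33663.
The posterior is then P(urn A | data) = 0.26736, P(urn B | data) = 0.40918, P(urn C | data) = 0.15843, P(urn D | data) = 0.082517, P(urn E | data) = 0.082517.
Averaging over the posterior, P(yellow next | data) = (3/5)(0.26736) + (10/11)(0.40918) + (4/5)(0.15843) + (1/3)(0.082517) + (1/3)(0.082517) = 0.71415.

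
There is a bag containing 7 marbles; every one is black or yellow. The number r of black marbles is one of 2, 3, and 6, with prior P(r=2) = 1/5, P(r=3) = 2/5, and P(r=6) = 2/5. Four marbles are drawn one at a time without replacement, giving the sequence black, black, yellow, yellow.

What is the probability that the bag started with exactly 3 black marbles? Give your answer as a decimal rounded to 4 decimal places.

0.7826

Under each hypothesis, the probability of the observed sequence is: P(data | r = 2) = (2/7)(1/6)(5/5)(4/4) = 1/21; P(data | r = 3) = (3/7)(2/6)(4/5)(3/4) = 3/35; P(data | r = 6) = (6/7)(5/6)(1/5)(0/4) = 0.
Weighting by the prior gives 1/5 · 1/21 = 1/105, 2/5 · 3/35 = 6/175, 2/5 · 0 = 0; summing to 23/525.
Therefore the posterior P(r = 3 | data) = (6/175) / (23/525) = 18/23.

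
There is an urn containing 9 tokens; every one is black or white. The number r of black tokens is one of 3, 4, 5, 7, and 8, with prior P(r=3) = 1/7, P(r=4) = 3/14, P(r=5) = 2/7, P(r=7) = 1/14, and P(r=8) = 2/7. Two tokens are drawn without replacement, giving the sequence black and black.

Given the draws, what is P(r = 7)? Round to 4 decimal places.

0.1066

The likelihood of the observed sequence under each hypothesis: P(data | r = 3) = (3/9)(2/8) = 1/12; P(data | r = 4) = (4/9)(3/8) = 1/6; P(data | r = 5) = (5/9)(4/8) = 5/18; P(data | r = 7) = (7/9)(6/8) = 7/12; P(data | r = 8) = (8/9)(7/8) = 7/9.
Weighting by the prior gives 1/7 · 1/12 = 1/84, 3/14 · 1/6 = 1/28, 2/7 · 5/18 = 5/63, 1/14 · 7/12 = 1/24, 2/7 · 7/9 = 2/9; these sum to 197/504.
Therefore the posterior P(r = 7 | data) = (1/24) / (197/504) = 21/197.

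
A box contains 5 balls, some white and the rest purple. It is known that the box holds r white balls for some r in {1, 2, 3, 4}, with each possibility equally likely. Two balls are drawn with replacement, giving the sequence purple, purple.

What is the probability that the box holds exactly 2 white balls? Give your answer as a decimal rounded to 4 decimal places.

The likelihood of the observed sequence under each hypothesis: P(data | r = 1) = (4/5)(4/5) = 16/25; P(data | r = 2) = (3/5)(3/5) = 9/25; P(data | r = 3) = (2/5)(2/5) = 4/25; P(data | r = 4) = (1/5)(1/5) = 1/25.
Weighting by the prior gives 1/4 · 16/25 = 4/25, 1/4 · 9/25 = 9/100, 1/4 · 4/25 = 1/25, 1/4 · 1/25 = 1/100; with total 3/10.
So P(r = 2 | data) = (9/100) / (3/10) = 3/10.

0.3000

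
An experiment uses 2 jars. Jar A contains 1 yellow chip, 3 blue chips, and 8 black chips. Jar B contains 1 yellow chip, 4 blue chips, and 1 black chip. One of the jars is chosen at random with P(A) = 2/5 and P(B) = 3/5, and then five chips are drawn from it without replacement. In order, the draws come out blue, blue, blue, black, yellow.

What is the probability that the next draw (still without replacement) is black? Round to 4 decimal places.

For each hypothesis, P(data | H) works out to: P(data | jar A) = (3/12)(2/11)(1/10)(8/9)(1/8) = 0.00050505; P(data | jar B) = (4/6)(3/5)(2/4)(1/3)(1/2) = 0.033333.
The prior-weighted likelihoods are 2/5 · 0.00050505 = 0.00020202, 3/5 · 0.033333 = 0.02; summing to 0.020202.
The posterior is then P(jar A | data) = 0.01, P(jar B | data) = 0.99.
So P(black next | data) = Σ P(black next | H) P(H | data) = (1)(0.01) + (0)(0.99) = 0.01.

0.0100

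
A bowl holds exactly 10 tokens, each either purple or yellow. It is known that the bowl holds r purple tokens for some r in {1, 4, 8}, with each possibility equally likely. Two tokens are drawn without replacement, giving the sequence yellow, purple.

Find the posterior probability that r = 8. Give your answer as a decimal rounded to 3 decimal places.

Under each hypothesis, the probability of the observed sequence is: P(data | r = 1) = (9/10)(1/9) = 1/10; P(data | r = 4) = (6/10)(4/9) = 4/15; P(data | r = 8) = (2/10)(8/9) = 8/45.
The prior-weighted likelihoods are 1/3 · 1/10 = 1/30, 1/3 · 4/15 = 4/45, 1/3 · 8/45 = 8/135; summing to 49/270.
Hence P(r = 8 | data) = (8/135) / (49/270) = 16/49.

0.327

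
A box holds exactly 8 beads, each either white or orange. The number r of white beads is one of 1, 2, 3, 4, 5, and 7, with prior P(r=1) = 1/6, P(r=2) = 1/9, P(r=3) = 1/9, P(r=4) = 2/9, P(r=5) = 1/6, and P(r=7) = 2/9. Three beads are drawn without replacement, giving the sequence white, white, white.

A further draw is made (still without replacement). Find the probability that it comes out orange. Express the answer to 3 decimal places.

For each hypothesis, P(data | H) works out to: P(data | r = 1) = (1/8)(0/7) = 0; P(data | r = 2) = (2/8)(1/7)(0/6) = 0; P(data | r = 3) = (3/8)(2/7)(1/6) = 1/56; P(data | r = 4) = (4/8)(3/7)(2/6) = 1/14; P(data | r = 5) = (5/8)(4/7)(3/6) = 5/28; P(data | r = 7) = (7/8)(6/7)(5/6) = 5/8.
Weighting by the prior gives 1/6 · 0 = 0, 1/9 · 0 = 0, 1/9 · 1/56 = 1/504, 2/9 · 1/14 = 1/63, 1/6 · 5/28 = 5/168, 2/9 · 5/8 = 5/36; with total 47/252.
The posterior is then P(r = 1 | data) = 0, P(r = 2 | data) = 0, P(r = 3 | data) = 1/94, P(r = 4 | data) = 4/47, P(r = 5 | data) = 15/94, P(r = 7 | data) = 35/47.
The predictive probability is P(orange next | data) = (1)(1/94) + (4/5)(4/47) + (3/5)(15/94) + (1/5)(35/47) = 76/235.

0.323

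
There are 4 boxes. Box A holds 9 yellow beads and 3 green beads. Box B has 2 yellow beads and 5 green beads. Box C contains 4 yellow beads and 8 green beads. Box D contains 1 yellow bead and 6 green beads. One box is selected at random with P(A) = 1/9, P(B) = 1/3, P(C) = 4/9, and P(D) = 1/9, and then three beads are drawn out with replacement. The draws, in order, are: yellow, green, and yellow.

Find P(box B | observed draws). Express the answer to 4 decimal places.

For each hypothesis, P(data | H) works out to: P(data | box A) = (9/12)(3/12)(9/12) = 0.14062; P(data | box B) = (2/7)(5/7)(2/7) = 0.058309; P(data | box C) = (4/12)(8/12)(4/12) = 0.074074; P(data | box D) = (1/7)(6/7)(1/7) = 0.017493.
The prior-weighted likelihoods are 1/9 · 0.14062 = 0.015625, 1/3 · 0.058309 = 0.019436, 4/9 · 0.074074 = 0.032922, 1/9 · 0.017493 = 0.0019436; summing to 0.069927.
So P(box B | data) = (0.019436) / (0.069927) = 0.27795.

0.2780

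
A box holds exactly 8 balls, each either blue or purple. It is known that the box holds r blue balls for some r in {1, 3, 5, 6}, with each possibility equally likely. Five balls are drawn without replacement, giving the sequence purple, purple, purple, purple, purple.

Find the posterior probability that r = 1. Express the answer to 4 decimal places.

0.9545

For each hypothesis, P(data | H) works out to: P(data | r = 1) = (7/8)(6/7)(5/6)(4/5)(3/4) = 3/8; P(data | r = 3) = (5/8)(4/7)(3/6)(2/5)(1/4) = 1/56; P(data | r = 5) = (3/8)(2/7)(1/6)(0/5) = 0; P(data | r = 6) = (2/8)(1/7)(0/6) = 0.
Multiplying each by its prior: 1/4 · 3/8 = 3/32, 1/4 · 1/56 = 1/224, 1/4 · 0 = 0, 1/4 · 0 = 0; with total 11/112.
So P(r = 1 | data) = (3/32) / (11/112) = 21/22.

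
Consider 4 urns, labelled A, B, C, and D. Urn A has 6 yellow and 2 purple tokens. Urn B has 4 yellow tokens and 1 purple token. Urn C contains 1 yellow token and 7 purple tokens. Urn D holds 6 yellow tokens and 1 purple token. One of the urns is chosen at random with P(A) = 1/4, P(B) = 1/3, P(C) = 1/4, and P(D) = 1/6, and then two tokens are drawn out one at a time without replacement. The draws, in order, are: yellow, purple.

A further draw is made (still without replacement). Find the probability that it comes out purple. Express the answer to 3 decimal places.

The likelihood of the observed sequence under each hypothesis: P(data | urn A) = (6/8)(2/7) = 0.21429; P(data | urn B) = (4/5)(1/4) = 0.2; P(data | urn C) = (1/8)(7/7) = 0.125; P(data | urn D) = (6/7)(1/6) = 0.14286.
Weighting by the prior gives 1/4 · 0.21429 = 0.053571, 1/3 · 0.2 = 0.066667, 1/4 · 0.125 = 0.03125, 1/6 · 0.14286 = 0.02381; summing to 0.1753.
The posterior is then P(urn A | data) = 0.3056, P(urn B | data) = 0.38031, P(urn C | data) = 0.17827, P(urn D | data) = 0.13582.
The predictive probability is P(purple next | data) = (1/6)(0.3056) + (0)(0.38031) + (1)(0.17827) + (0)(0.13582) = 0.2292.

0.229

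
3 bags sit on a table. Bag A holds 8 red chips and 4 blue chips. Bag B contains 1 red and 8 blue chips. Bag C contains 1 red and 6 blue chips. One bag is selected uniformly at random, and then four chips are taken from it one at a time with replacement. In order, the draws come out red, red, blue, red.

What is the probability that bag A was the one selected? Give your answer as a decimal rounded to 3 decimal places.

For each hypothesis, P(data | H) works out to: P(data | bag A) = (8/12)(8/12)(4/12)(8/12) = 0.098765; P(data | bag B) = (1/9)(1/9)(8/9)(1/9) = 0.0012193; P(data | bag C) = (1/7)(1/7)(6/7)(1/7) = 0.002499.
Multiplying each by its prior: 1/3 · 0.098765 = 0.032922, 1/3 · 0.0012193 = 0.00040644, 1/3 · 0.002499 = 0.00083299; with total 0.034161.
So P(bag A | data) = (0.032922) / (0.034161) = 0.96372.

0.964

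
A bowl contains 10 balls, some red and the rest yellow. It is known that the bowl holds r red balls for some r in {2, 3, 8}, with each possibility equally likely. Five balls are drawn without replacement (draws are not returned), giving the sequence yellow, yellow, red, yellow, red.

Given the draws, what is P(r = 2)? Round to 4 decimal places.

0.3478

The likelihood of the observed sequence under each hypothesis: P(data | r = 2) = (8/10)(7/9)(2/8)(6/7)(1/6) = 0.022222; P(data | r = 3) = (7/10)(6/9)(3/8)(5/7)(2/6) = 0.041667; P(data | r = 8) = (2/10)(1/9)(8/8)(0/7) = 0.
The prior-weighted likelihoods are 1/3 · 0.022222 = 0.0074074, 1/3 · 0.041667 = 0.013889, 1/3 · 0 = 0; with total 0.021296.
So P(r = 2 | data) = (0.0074074) / (0.021296) = 0.34783.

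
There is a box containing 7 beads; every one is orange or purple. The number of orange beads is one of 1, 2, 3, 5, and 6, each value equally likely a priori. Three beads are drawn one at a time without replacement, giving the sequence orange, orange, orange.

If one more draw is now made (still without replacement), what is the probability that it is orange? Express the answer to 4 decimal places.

Compute the likelihood of the observed sequence for each case: P(data | r = 1) = (1/7)(0/6) = 0; P(data | r = 2) = (2/7)(1/6)(0/5) = 0; P(data | r = 3) = (3/7)(2/6)(1/5) = 1/35; P(data | r = 5) = (5/7)(4/6)(3/5) = 2/7; P(data | r = 6) = (6/7)(5/6)(4/5) = 4/7.
Weighting by the prior gives 1/5 · 0 = 0, 1/5 · 0 = 0, 1/5 · 1/35 = 1/175, 1/5 · 2/7 = 2/35, 1/5 · 4/7 = 4/35; summing to 31/175.
The posterior is then P(r = 1 | data) = 0, P(r = 2 | data) = 0, P(r = 3 | data) = 1/31, P(r = 5 | data) = 10/31, P(r = 6 | data) = 20/31.
The predictive probability is P(orange next | data) = (0)(1/31) + (1/2)(10/31) + (3/4)(20/31) = 20/31.

0.6452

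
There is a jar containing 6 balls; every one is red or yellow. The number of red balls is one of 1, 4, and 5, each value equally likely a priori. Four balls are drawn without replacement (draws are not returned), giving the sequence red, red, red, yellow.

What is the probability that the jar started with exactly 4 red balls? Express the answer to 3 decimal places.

The likelihood of the observed sequence under each hypothesis: P(data | r = 1) = (1/6)(0/5) = 0; P(data | r = 4) = (4/6)(3/5)(2/4)(2/3) = 2/15; P(data | r = 5) = (5/6)(4/5)(3/4)(1/3) = 1/6.
The prior-weighted likelihoods are 1/3 · 0 = 0, 1/3 · 2/15 = 2/45, 1/3 · 1/6 = 1/18; these sum to 1/10.
By Bayes' rule, P(r = 4 | data) = (2/45) / (1/10) = 4/9.

0.444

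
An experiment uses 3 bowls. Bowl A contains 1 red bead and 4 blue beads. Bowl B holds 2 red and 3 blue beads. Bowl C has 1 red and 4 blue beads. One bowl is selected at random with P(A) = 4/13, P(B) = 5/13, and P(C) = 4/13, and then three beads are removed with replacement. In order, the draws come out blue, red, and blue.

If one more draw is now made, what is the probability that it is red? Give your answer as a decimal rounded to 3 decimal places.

0.283

Under each hypothesis, the probability of the observed sequence is: P(data | bowl A) = (4/5)(1/5)(4/5) = 0.128; P(data | bowl B) = (3/5)(2/5)(3/5) = 0.144; P(data | bowl C) = (4/5)(1/5)(4/5) = 0.128.
Multiplying each by its prior: 4/13 · 0.128 = 0.039385, 5/13 · 0.144 = 0.055385, 4/13 · 0.128 = 0.039385; summing to 0.13415.
The posterior is then P(bowl A | data) = 0.29358, P(bowl B | data) = 0.41284, P(bowl C | data) = 0.29358.
So P(red next | data) = Σ P(red next | H) P(H | data) = (1/5)(0.29358) + (2/5)(0.41284) + (1/5)(0.29358) = 0.28257.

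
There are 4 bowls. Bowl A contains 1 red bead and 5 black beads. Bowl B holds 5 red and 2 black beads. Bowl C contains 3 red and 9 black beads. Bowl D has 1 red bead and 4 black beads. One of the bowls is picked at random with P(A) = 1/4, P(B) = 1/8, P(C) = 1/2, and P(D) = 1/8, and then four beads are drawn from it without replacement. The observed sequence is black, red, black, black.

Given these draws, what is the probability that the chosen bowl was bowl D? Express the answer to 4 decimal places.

0.1919

For each hypothesis, P(data | H) works out to: P(data | bowl A) = (5/6)(1/5)(4/4)(3/3) = 1/6; P(data | bowl B) = (2/7)(5/6)(1/5)(0/4) = 0; P(data | bowl C) = (9/12)(3/11)(8/10)(7/9) = 7/55; P(data | bowl D) = (4/5)(1/4)(3/3)(2/2) = 1/5.
The prior-weighted likelihoods are 1/4 · 1/6 = 1/24, 1/8 · 0 = 0, 1/2 · 7/55 = 7/110, 1/8 · 1/5 = 1/40; summing to 43/330.
Hence P(bowl D | data) = (1/40) / (43/330) = 33/172.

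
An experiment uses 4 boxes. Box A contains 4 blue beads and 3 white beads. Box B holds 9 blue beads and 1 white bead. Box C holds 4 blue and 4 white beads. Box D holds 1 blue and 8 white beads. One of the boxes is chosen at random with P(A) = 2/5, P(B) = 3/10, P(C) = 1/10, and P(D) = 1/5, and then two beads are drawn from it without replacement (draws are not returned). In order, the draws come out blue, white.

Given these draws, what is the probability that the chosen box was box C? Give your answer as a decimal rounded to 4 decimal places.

0.1465

The likelihood of the observed sequence under each hypothesis: P(data | box A) = (4/7)(3/6) = 0.28571; P(data | box B) = (9/10)(1/9) = 0.1; P(data | box C) = (4/8)(4/7) = 0.28571; P(data | box D) = (1/9)(8/8) = 0.11111.
The prior-weighted likelihoods are 2/5 · 0.28571 = 0.11429, 3/10 · 0.1 = 0.03, 1/10 · 0.28571 = 0.028571, 1/5 · 0.11111 = 0.022222; these sum to 0.19508.
So P(box C | data) = (0.028571) / (0.19508) = 0.14646.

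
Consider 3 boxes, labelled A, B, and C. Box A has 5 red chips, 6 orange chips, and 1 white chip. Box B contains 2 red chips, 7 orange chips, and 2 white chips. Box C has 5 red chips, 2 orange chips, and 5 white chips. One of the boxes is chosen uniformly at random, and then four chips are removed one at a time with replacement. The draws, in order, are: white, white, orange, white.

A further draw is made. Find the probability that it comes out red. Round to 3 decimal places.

0.361

Compute the likelihood of the observed sequence for each case: P(data | box A) = (1/12)(1/12)(6/12)(1/12) = 0.00028935; P(data | box B) = (2/11)(2/11)(7/11)(2/11) = 0.0038249; P(data | box C) = (5/12)(5/12)(2/12)(5/12) = 0.012056.
Multiplying each by its prior: 1/3 · 0.00028935 = 9.6451e-05, 1/3 · 0.0038249 = 0.001275, 1/3 · 0.012056 = 0.0040188; summing to 0.0053902.
The posterior is then P(box A | data) = 0.017894, P(box B | data) = 0.23653, P(box C | data) = 0.74557.
Averaging over the posterior, P(red next | data) = (5/12)(0.017894) + (2/11)(0.23653) + (5/12)(0.74557) = 0.36112.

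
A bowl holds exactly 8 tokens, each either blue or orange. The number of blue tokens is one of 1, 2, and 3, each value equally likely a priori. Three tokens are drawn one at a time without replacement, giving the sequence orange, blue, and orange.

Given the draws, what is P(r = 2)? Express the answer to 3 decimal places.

0.370

Compute the likelihood of the observed sequence for each case: P(data | r = 1) = (7/8)(1/7)(6/6) = 1/8; P(data | r = 2) = (6/8)(2/7)(5/6) = 5/28; P(data | r = 3) = (5/8)(3/7)(4/6) = 5/28.
Weighting by the prior gives 1/3 · 1/8 = 1/24, 1/3 · 5/28 = 5/84, 1/3 · 5/28 = 5/84; these sum to 9/56.
Hence P(r = 2 | data) = (5/84) / (9/56) = 10/27.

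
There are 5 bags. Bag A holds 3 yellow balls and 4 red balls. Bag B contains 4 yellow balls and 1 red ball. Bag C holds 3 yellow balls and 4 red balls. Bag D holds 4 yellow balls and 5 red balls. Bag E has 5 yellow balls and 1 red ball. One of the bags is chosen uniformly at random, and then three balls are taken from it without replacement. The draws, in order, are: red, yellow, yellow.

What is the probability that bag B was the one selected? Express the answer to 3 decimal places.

0.280

For each hypothesis, P(data | H) works out to: P(data | bag A) = (4/7)(3/6)(2/5) = 4/35; P(data | bag B) = (1/5)(4/4)(3/3) = 1/5; P(data | bag C) = (4/7)(3/6)(2/5) = 4/35; P(data | bag D) = (5/9)(4/8)(3/7) = 5/42; P(data | bag E) = (1/6)(5/5)(4/4) = 1/6.
Weighting by the prior gives 1/5 · 4/35 = 4/175, 1/5 · 1/5 = 1/25, 1/5 · 4/35 = 4/175, 1/5 · 5/42 = 1/42, 1/5 · 1/6 = 1/30; summing to 1/7.
So P(bag B | data) = (1/25) / (1/7) = 7/25.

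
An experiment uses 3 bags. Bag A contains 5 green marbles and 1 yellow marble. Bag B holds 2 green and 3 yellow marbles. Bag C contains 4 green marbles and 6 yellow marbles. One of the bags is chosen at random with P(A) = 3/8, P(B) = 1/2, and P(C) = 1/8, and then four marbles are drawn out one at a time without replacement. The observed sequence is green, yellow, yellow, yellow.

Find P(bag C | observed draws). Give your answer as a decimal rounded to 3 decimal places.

0.192

The likelihood of the observed sequence under each hypothesis: P(data | bag A) = (5/6)(1/5)(0/4) = 0; P(data | bag B) = (2/5)(3/4)(2/3)(1/2) = 1/10; P(data | bag C) = (4/10)(6/9)(5/8)(4/7) = 2/21.
Weighting by the prior gives 3/8 · 0 = 0, 1/2 · 1/10 = 1/20, 1/8 · 2/21 = 1/84; with total 13/210.
Hence P(bag C | data) = (1/84) / (13/210) = 5/26.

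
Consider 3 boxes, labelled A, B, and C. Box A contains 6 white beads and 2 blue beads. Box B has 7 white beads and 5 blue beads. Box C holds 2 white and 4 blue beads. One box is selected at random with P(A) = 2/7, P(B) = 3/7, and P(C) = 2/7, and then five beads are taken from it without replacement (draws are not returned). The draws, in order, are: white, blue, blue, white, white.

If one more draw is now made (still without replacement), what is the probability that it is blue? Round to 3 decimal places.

0.279

Under each hypothesis, the probability of the observed sequence is: P(data | box A) = (6/8)(2/7)(1/6)(5/5)(4/4) = 0.035714; P(data | box B) = (7/12)(5/11)(4/10)(6/9)(5/8) = 0.044192; P(data | box C) = (2/6)(4/5)(3/4)(1/3)(0/2) = 0.
Weighting by the prior gives 2/7 · 0.035714 = 0.010204, 3/7 · 0.044192 = 0.018939, 2/7 · 0 = 0; summing to 0.029143.
Dividing through by the total gives posterior P(box A | data) = 0.35013, P(box B | data) = 0.64987, P(box C | data) = 0.
The predictive probability is P(blue next | data) = (0)(0.35013) + (3/7)(0.64987) = 0.27851.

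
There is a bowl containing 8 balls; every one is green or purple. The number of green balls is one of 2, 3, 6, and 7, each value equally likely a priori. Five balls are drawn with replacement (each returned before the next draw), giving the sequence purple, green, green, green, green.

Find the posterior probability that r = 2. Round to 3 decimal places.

Under each hypothesis, the probability of the observed sequence is: P(data | r = 2) = (6/8)(2/8)(2/8)(2/8)(2/8) = 0.0029297; P(data | r = 3) = (5/8)(3/8)(3/8)(3/8)(3/8) = 0.01236; P(data | r = 6) = (2/8)(6/8)(6/8)(6/8)(6/8) = 0.079102; P(data | r = 7) = (1/8)(7/8)(7/8)(7/8)(7/8) = 0.073273.
Multiplying each by its prior: 1/4 · 0.0029297 = 0.00073242, 1/4 · 0.01236 = 0.0030899, 1/4 · 0.079102 = 0.019775, 1/4 · 0.073273 = 0.018318; these sum to 0.041916.
Therefore the posterior P(r = 2 | data) = (0.00073242) / (0.041916) = 0.017474.

0.017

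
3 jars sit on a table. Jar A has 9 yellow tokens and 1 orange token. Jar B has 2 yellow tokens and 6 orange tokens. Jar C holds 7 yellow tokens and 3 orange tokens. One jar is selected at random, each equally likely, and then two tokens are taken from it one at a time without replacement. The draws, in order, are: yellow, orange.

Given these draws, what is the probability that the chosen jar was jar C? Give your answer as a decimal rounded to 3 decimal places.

The likelihood of the observed sequence under each hypothesis: P(data | jar A) = (9/10)(1/9) = 1/10; P(data | jar B) = (2/8)(6/7) = 3/14; P(data | jar C) = (7/10)(3/9) = 7/30.
Weighting by the prior gives 1/3 · 1/10 = 1/30, 1/3 · 3/14 = 1/14, 1/3 · 7/30 = 7/90; with total 23/126.
So P(jar C | data) = (7/90) / (23/126) = 49/115.

0.426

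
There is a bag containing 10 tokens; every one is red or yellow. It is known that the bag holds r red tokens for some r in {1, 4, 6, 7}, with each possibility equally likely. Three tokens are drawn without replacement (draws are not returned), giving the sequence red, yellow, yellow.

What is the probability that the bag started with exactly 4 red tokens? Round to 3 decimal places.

For each hypothesis, P(data | H) works out to: P(data | r = 1) = (1/10)(9/9)(8/8) = 1/10; P(data | r = 4) = (4/10)(6/9)(5/8) = 1/6; P(data | r = 6) = (6/10)(4/9)(3/8) = 1/10; P(data | r = 7) = (7/10)(3/9)(2/8) = 7/120.
Multiplying each by its prior: 1/4 · 1/10 = 1/40, 1/4 · 1/6 = 1/24, 1/4 · 1/10 = 1/40, 1/4 · 7/120 = 7/480; summing to 17/160.
Therefore the posterior P(r = 4 | data) = (1/24) / (17/160) = 20/51.

0.392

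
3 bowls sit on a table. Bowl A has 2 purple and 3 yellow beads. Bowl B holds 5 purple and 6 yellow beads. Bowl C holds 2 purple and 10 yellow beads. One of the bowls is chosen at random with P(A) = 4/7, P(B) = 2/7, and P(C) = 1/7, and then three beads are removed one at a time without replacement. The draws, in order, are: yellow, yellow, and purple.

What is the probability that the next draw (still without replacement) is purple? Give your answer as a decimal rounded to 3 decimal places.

The likelihood of the observed sequence under each hypothesis: P(data | bowl A) = (3/5)(2/4)(2/3) = 0.2; P(data | bowl B) = (6/11)(5/10)(5/9) = 0.15152; P(data | bowl C) = (10/12)(9/11)(2/10) = 0.13636.
Weighting by the prior gives 4/7 · 0.2 = 0.11429, 2/7 · 0.15152 = 0.04329, 1/7 · 0.13636 = 0.019481; summing to 0.17706.
The posterior is then P(bowl A | data) = 0.64548, P(bowl B | data) = 0.2445, P(bowl C | data) = 0.11002.
The predictive probability is P(purple next | data) = (1/2)(0.64548) + (1/2)(0.2445) + (1/9)(0.11002) = 0.45721.

0.457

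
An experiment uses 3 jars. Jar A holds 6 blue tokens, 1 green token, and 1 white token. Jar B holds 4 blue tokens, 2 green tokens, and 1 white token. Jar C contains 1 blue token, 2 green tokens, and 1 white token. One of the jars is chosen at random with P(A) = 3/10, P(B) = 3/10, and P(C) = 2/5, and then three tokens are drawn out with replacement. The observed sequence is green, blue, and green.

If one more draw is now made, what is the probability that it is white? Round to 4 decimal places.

0.2044

The likelihood of the observed sequence under each hypothesis: P(data | jar A) = (1/8)(6/8)(1/8) = 0.011719; P(data | jar B) = (2/7)(4/7)(2/7) = 0.046647; P(data | jar C) = (2/4)(1/4)(2/4) = 0.0625.
Weighting by the prior gives 3/10 · 0.011719 = 0.0035156, 3/10 · 0.046647 = 0.013994, 2/5 · 0.0625 = 0.025; these sum to 0.04251.
Dividing through by the total gives posterior P(jar A | data) = 0.082702, P(jar B | data) = 0.3292, P(jar C | data) = 0.5881.
So P(white next | data) = Σ P(white next | H) P(H | data) = (1/8)(0.082702) + (1/7)(0.3292) + (1/4)(0.5881) = 0.20439.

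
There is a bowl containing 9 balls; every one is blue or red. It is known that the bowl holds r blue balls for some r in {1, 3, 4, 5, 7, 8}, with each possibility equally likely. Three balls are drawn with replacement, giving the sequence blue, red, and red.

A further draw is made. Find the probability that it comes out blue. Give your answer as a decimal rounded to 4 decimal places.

Compute the likelihood of the observed sequence for each case: P(data | r = 1) = (1/9)(8/9)(8/9) = 0.087791; P(data | r = 3) = (3/9)(6/9)(6/9) = 0.14815; P(data | r = 4) = (4/9)(5/9)(5/9) = 0.13717; P(data | r = 5) = (5/9)(4/9)(4/9) = 0.10974; P(data | r = 7) = (7/9)(2/9)(2/9) = 0.038409; P(data | r = 8) = (8/9)(1/9)(1/9) = 0.010974.
Multiplying each by its prior: 1/6 · 0.087791 = 0.014632, 1/6 · 0.14815 = 0.024691, 1/6 · 0.13717 = 0.022862, 1/6 · 0.10974 = 0.01829, 1/6 · 0.038409 = 0.0064015, 1/6 · 0.010974 = 0.001829; these sum to 0.088706.
Normalising, the posterior is P(r = 1 | data) = 0.16495, P(r = 3 | data) = 0.27835, P(r = 4 | data) = 0.25773, P(r = 5 | data) = 0.20619, P(r = 7 | data) = 0.072165, P(r = 8 | data) = 0.020619.
Averaging over the posterior, P(blue next | data) = (1/9)(0.16495) + (1/3)(0.27835) + (4/9)(0.25773) + (5/9)(0.20619) + (7/9)(0.072165) + (8/9)(0.020619) = 0.41466.

0.4147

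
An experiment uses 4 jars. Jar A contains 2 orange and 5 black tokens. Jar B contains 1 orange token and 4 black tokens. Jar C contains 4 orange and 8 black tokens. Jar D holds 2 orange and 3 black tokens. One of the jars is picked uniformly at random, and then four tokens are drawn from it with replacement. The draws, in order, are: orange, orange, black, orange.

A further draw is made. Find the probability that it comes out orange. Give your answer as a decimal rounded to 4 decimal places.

The likelihood of the observed sequence under each hypothesis: P(data | jar A) = (2/7)(2/7)(5/7)(2/7) = 0.01666; P(data | jar B) = (1/5)(1/5)(4/5)(1/5) = 0.0064; P(data | jar C) = (4/12)(4/12)(8/12)(4/12) = 0.024691; P(data | jar D) = (2/5)(2/5)(3/5)(2/5) = 0.0384.
The prior-weighted likelihoods are 1/4 · 0.01666 = 0.0041649, 1/4 · 0.0064 = 0.0016, 1/4 · 0.024691 = 0.0061728, 1/4 · 0.0384 = 0.0096; with total 0.021538.
Dividing through by the total gives posterior P(jar A | data) = 0.19338, P(jar B | data) = 0.074288, P(jar C | data) = 0.28661, P(jar D | data) = 0.44573.
Averaging over the posterior, P(orange next | data) = (2/7)(0.19338) + (1/5)(0.074288) + (1/3)(0.28661) + (2/5)(0.44573) = 0.34394.

0.3439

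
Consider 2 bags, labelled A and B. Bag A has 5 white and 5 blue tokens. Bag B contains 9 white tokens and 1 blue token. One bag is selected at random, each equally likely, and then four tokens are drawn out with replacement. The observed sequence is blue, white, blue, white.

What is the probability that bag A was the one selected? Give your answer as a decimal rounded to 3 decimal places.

0.885

Under each hypothesis, the probability of the observed sequence is: P(data | bag A) = (5/10)(5/10)(5/10)(5/10) = 0.0625; P(data | bag B) = (1/10)(9/10)(1/10)(9/10) = 0.0081.
Multiplying each by its prior: 1/2 · 0.0625 = 0.03125, 1/2 · 0.0081 = 0.00405; these sum to 0.0353.
Hence P(bag A | data) = (0.03125) / (0.0353) = 0.88527.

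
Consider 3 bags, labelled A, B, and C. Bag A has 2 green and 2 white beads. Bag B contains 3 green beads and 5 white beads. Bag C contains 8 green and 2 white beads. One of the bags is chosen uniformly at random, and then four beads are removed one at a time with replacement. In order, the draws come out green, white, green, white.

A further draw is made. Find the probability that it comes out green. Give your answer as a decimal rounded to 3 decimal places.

0.506

For each hypothesis, P(data | H) works out to: P(data | bag A) = (2/4)(2/4)(2/4)(2/4) = 0.0625; P(data | bag B) = (3/8)(5/8)(3/8)(5/8) = 0.054932; P(data | bag C) = (8/10)(2/10)(8/10)(2/10) = 0.0256.
The prior-weighted likelihoods are 1/3 · 0.0625 = 0.020833, 1/3 · 0.054932 = 0.018311, 1/3 · 0.0256 = 0.0085333; with total 0.047677.
The posterior is then P(bag A | data) = 0.43697, P(bag B | data) = 0.38405, P(bag C | data) = 0.17898.
So P(green next | data) = Σ P(green next | H) P(H | data) = (1/2)(0.43697) + (3/8)(0.38405) + (4/5)(0.17898) = 0.50569.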